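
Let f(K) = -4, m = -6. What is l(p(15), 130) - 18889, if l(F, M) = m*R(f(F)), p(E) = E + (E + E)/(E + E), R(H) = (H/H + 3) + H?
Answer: -18889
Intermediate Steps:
R(H) = 4 + H (R(H) = (1 + 3) + H = 4 + H)
p(E) = 1 + E (p(E) = E + (2*E)/((2*E)) = E + (2*E)*(1/(2*E)) = E + 1 = 1 + E)
l(F, M) = 0 (l(F, M) = -6*(4 - 4) = -6*0 = 0)
l(p(15), 130) - 18889 = 0 - 18889 = -18889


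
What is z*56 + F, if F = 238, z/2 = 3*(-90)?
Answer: -30002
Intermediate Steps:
z = -540 (z = 2*(3*(-90)) = 2*(-270) = -540)
z*56 + F = -540*56 + 238 = -30240 + 238 = -30002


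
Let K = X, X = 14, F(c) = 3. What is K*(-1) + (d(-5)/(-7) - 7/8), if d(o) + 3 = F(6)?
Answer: -119/8 ≈ -14.875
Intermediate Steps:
d(o) = 0 (d(o) = -3 + 3 = 0)
K = 14
K*(-1) + (d(-5)/(-7) - 7/8) = 14*(-1) + (0/(-7) - 7/8) = -14 + (0*(-1/7) - 7*1/8) = -14 + (0 - 7/8) = -14 - 7/8 = -119/8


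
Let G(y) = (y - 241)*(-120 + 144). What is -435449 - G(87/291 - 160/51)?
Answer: -708405257/1649 ≈ -4.2960e+5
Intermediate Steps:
G(y) = -5784 + 24*y (G(y) = (-241 + y)*24 = -5784 + 24*y)
-435449 - G(87/291 - 160/51) = -435449 - (-5784 + 24*(87/291 - 160/51)) = -435449 - (-5784 + 24*(87*(1/291) - 160*1/51)) = -435449 - (-5784 + 24*(29/97 - 160/51)) = -435449 - (-5784 + 24*(-14041/4947)) = -435449 - (-5784 - 112328/1649) = -435449 - 1*(-9650144/1649) = -435449 + 9650144/1649 = -708405257/1649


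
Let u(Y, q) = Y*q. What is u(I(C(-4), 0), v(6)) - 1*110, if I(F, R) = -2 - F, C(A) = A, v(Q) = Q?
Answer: -98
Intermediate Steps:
u(I(C(-4), 0), v(6)) - 1*110 = (-2 - 1*(-4))*6 - 1*110 = (-2 + 4)*6 - 110 = 2*6 - 110 = 12 - 110 = -98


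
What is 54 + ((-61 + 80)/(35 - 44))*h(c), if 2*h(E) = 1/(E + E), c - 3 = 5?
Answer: 15533/288 ≈ 53.934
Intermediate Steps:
c = 8 (c = 3 + 5 = 8)
h(E) = 1/(4*E) (h(E) = 1/(2*(E + E)) = 1/(2*((2*E))) = (1/(2*E))/2 = 1/(4*E))
54 + ((-61 + 80)/(35 - 44))*h(c) = 54 + ((-61 + 80)/(35 - 44))*((¼)/8) = 54 + (19/(-9))*((¼)*(⅛)) = 54 + (19*(-⅑))*(1/32) = 54 - 19/9*1/32 = 54 - 19/288 = 15533/288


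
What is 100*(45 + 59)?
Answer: 10400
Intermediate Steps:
100*(45 + 59) = 100*104 = 10400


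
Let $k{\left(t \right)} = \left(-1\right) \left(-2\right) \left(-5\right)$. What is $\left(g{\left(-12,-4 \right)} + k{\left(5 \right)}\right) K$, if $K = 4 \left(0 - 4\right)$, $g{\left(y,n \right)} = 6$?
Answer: $64$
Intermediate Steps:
$K = -16$ ($K = 4 \left(-4\right) = -16$)
$k{\left(t \right)} = -10$ ($k{\left(t \right)} = 2 \left(-5\right) = -10$)
$\left(g{\left(-12,-4 \right)} + k{\left(5 \right)}\right) K = \left(6 - 10\right) \left(-16\right) = \left(-4\right) \left(-16\right) = 64$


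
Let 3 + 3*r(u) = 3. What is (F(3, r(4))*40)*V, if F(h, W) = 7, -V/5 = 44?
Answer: -61600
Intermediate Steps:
r(u) = 0 (r(u) = -1 + (1/3)*3 = -1 + 1 = 0)
V = -220 (V = -5*44 = -220)
(F(3, r(4))*40)*V = (7*40)*(-220) = 280*(-220) = -61600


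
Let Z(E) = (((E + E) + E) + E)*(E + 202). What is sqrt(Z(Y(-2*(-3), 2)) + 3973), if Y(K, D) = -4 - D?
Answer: I*sqrt(731) ≈ 27.037*I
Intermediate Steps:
Z(E) = 4*E*(202 + E) (Z(E) = ((2*E + E) + E)*(202 + E) = (3*E + E)*(202 + E) = (4*E)*(202 + E) = 4*E*(202 + E))
sqrt(Z(Y(-2*(-3), 2)) + 3973) = sqrt(4*(-4 - 1*2)*(202 + (-4 - 1*2)) + 3973) = sqrt(4*(-4 - 2)*(202 + (-4 - 2)) + 3973) = sqrt(4*(-6)*(202 - 6) + 3973) = sqrt(4*(-6)*196 + 3973) = sqrt(-4704 + 3973) = sqrt(-731) = I*sqrt(731)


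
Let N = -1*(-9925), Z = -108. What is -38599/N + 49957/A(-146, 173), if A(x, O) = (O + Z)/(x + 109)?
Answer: -3669593652/129025 ≈ -28441.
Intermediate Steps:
A(x, O) = (-108 + O)/(109 + x) (A(x, O) = (O - 108)/(x + 109) = (-108 + O)/(109 + x))
N = 9925
-38599/N + 49957/A(-146, 173) = -38599/9925 + 49957/(((-108 + 173)/(109 - 146))) = -38599*1/9925 + 49957/((65/(-37))) = -38599/9925 + 49957/((-1/37*65)) = -38599/9925 + 49957/(-65/37) = -38599/9925 + 49957*(-37/65) = -38599/9925 - 1848409/65 = -3669593652/129025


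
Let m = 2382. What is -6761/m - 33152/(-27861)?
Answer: -328529/199294 ≈ -1.6485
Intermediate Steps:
-6761/m - 33152/(-27861) = -6761/2382 - 33152/(-27861) = -6761*1/2382 - 33152*(-1/27861) = -6761/2382 + 896/753 = -328529/199294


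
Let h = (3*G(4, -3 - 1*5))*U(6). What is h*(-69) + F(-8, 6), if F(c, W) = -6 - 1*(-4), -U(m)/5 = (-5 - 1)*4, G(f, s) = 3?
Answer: -74522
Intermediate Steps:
U(m) = 120 (U(m) = -5*(-5 - 1)*4 = -(-30)*4 = -5*(-24) = 120)
F(c, W) = -2 (F(c, W) = -6 + 4 = -2)
h = 1080 (h = (3*3)*120 = 9*120 = 1080)
h*(-69) + F(-8, 6) = 1080*(-69) - 2 = -74520 - 2 = -74522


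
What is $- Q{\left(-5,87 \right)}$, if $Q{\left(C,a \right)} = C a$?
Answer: $435$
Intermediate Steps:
$- Q{\left(-5,87 \right)} = - \left(-5\right) 87 = \left(-1\right) \left(-435\right) = 435$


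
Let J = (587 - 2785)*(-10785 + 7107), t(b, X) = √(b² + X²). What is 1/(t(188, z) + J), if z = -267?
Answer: 8084244/65355000944903 - √106633/65355000944903 ≈ 1.2369e-7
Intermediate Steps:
t(b, X) = √(X² + b²)
J = 8084244 (J = -2198*(-3678) = 8084244)
1/(t(188, z) + J) = 1/(√((-267)² + 188²) + 8084244) = 1/(√(71289 + 35344) + 8084244) = 1/(√106633 + 8084244) = 1/(8084244 + √106633)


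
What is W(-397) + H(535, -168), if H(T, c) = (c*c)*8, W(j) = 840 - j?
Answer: 227029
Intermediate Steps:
H(T, c) = 8*c² (H(T, c) = c²*8 = 8*c²)
W(-397) + H(535, -168) = (840 - 1*(-397)) + 8*(-168)² = (840 + 397) + 8*28224 = 1237 + 225792 = 227029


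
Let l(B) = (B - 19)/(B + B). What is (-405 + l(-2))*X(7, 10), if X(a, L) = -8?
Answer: 3198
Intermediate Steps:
l(B) = (-19 + B)/(2*B) (l(B) = (-19 + B)/((2*B)) = (-19 + B)*(1/(2*B)) = (-19 + B)/(2*B))
(-405 + l(-2))*X(7, 10) = (-405 + (½)*(-19 - 2)/(-2))*(-8) = (-405 + (½)*(-½)*(-21))*(-8) = (-405 + 21/4)*(-8) = -1599/4*(-8) = 3198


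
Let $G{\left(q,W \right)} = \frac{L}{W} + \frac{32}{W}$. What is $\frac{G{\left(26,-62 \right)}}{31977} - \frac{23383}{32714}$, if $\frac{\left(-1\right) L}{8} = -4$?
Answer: $- \frac{2107300979}{2948087538} \approx -0.7148$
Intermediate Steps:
$L = 32$ ($L = \left(-8\right) \left(-4\right) = 32$)
$G{\left(q,W \right)} = \frac{64}{W}$ ($G{\left(q,W \right)} = \frac{32}{W} + \frac{32}{W} = \frac{64}{W}$)
$\frac{G{\left(26,-62 \right)}}{31977} - \frac{23383}{32714} = \frac{64 \frac{1}{-62}}{31977} - \frac{23383}{32714} = 64 \left(- \frac{1}{62}\right) \frac{1}{31977} - \frac{23383}{32714} = \left(- \frac{32}{31}\right) \frac{1}{31977} - \frac{23383}{32714} = - \frac{32}{991287} - \frac{23383}{32714} = - \frac{2107300979}{2948087538}$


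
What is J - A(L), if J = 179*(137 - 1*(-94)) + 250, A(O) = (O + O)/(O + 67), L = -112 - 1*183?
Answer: 4741991/114 ≈ 41596.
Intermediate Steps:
L = -295 (L = -112 - 183 = -295)
A(O) = 2*O/(67 + O) (A(O) = (2*O)/(67 + O) = 2*O/(67 + O))
J = 41599 (J = 179*(137 + 94) + 250 = 179*231 + 250 = 41349 + 250 = 41599)
J - A(L) = 41599 - 2*(-295)/(67 - 295) = 41599 - 2*(-295)/(-228) = 41599 - 2*(-295)*(-1)/228 = 41599 - 1*295/114 = 41599 - 295/114 = 4741991/114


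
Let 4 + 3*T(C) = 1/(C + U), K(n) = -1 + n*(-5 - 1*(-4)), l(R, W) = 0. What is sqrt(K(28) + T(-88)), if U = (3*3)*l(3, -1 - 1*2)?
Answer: I*sqrt(528594)/132 ≈ 5.5079*I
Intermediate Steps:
U = 0 (U = (3*3)*0 = 9*0 = 0)
K(n) = -1 - n (K(n) = -1 + n*(-5 + 4) = -1 + n*(-1) = -1 - n)
T(C) = -4/3 + 1/(3*C) (T(C) = -4/3 + 1/(3*(C + 0)) = -4/3 + 1/(3*C))
sqrt(K(28) + T(-88)) = sqrt((-1 - 1*28) + (1/3)*(1 - 4*(-88))/(-88)) = sqrt((-1 - 28) + (1/3)*(-1/88)*(1 + 352)) = sqrt(-29 + (1/3)*(-1/88)*353) = sqrt(-29 - 353/264) = sqrt(-8009/264) = I*sqrt(528594)/132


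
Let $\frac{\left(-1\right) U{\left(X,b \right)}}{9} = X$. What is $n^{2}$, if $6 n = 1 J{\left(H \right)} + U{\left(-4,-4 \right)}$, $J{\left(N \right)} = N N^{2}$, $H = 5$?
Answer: $\frac{25921}{36} \approx 720.03$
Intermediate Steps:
$J{\left(N \right)} = N^{3}$
$U{\left(X,b \right)} = - 9 X$
$n = \frac{161}{6}$ ($n = \frac{1 \cdot 5^{3} - -36}{6} = \frac{1 \cdot 125 + 36}{6} = \frac{125 + 36}{6} = \frac{1}{6} \cdot 161 = \frac{161}{6} \approx 26.833$)
$n^{2} = \left(\frac{161}{6}\right)^{2} = \frac{25921}{36}$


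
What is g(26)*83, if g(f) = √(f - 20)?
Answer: 83*√6 ≈ 203.31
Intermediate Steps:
g(f) = √(-20 + f)
g(26)*83 = √(-20 + 26)*83 = √6*83 = 83*√6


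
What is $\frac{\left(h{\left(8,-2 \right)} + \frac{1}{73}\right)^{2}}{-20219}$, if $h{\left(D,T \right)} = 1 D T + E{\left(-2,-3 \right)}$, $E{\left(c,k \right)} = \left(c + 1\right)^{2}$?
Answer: $- \frac{1196836}{107747051} \approx -0.011108$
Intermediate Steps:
$E{\left(c,k \right)} = \left(1 + c\right)^{2}$
$h{\left(D,T \right)} = 1 + D T$ ($h{\left(D,T \right)} = 1 D T + \left(1 - 2\right)^{2} = D T + \left(-1\right)^{2} = D T + 1 = 1 + D T$)
$\frac{\left(h{\left(8,-2 \right)} + \frac{1}{73}\right)^{2}}{-20219} = \frac{\left(\left(1 + 8 \left(-2\right)\right) + \frac{1}{73}\right)^{2}}{-20219} = \left(\left(1 - 16\right) + \frac{1}{73}\right)^{2} \left(- \frac{1}{20219}\right) = \left(-15 + \frac{1}{73}\right)^{2} \left(- \frac{1}{20219}\right) = \left(- \frac{1094}{73}\right)^{2} \left(- \frac{1}{20219}\right) = \frac{1196836}{5329} \left(- \frac{1}{20219}\right) = - \frac{1196836}{107747051}$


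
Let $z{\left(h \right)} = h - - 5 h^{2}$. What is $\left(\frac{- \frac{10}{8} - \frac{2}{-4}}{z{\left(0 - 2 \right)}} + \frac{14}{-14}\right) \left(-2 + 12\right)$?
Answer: $- \frac{125}{12} \approx -10.417$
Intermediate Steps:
$z{\left(h \right)} = h + 5 h^{2}$
$\left(\frac{- \frac{10}{8} - \frac{2}{-4}}{z{\left(0 - 2 \right)}} + \frac{14}{-14}\right) \left(-2 + 12\right) = \left(\frac{- \frac{10}{8} - \frac{2}{-4}}{\left(0 - 2\right) \left(1 + 5 \left(0 - 2\right)\right)} + \frac{14}{-14}\right) \left(-2 + 12\right) = \left(\frac{\left(-10\right) \frac{1}{8} - - \frac{1}{2}}{\left(-2\right) \left(1 + 5 \left(-2\right)\right)} + 14 \left(- \frac{1}{14}\right)\right) 10 = \left(\frac{- \frac{5}{4} + \frac{1}{2}}{\left(-2\right) \left(1 - 10\right)} - 1\right) 10 = \left(- \frac{3}{4 \left(\left(-2\right) \left(-9\right)\right)} - 1\right) 10 = \left(- \frac{3}{4 \cdot 18} - 1\right) 10 = \left(\left(- \frac{3}{4}\right) \frac{1}{18} - 1\right) 10 = \left(- \frac{1}{24} - 1\right) 10 = \left(- \frac{25}{24}\right) 10 = - \frac{125}{12}$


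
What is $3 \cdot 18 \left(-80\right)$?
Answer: $-4320$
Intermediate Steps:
$3 \cdot 18 \left(-80\right) = 54 \left(-80\right) = -4320$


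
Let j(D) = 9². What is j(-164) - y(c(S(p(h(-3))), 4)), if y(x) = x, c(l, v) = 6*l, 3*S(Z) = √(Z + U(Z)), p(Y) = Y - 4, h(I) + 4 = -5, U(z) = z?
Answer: 81 - 2*I*√26 ≈ 81.0 - 10.198*I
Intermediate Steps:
h(I) = -9 (h(I) = -4 - 5 = -9)
p(Y) = -4 + Y
S(Z) = √2*√Z/3 (S(Z) = √(Z + Z)/3 = √(2*Z)/3 = (√2*√Z)/3 = √2*√Z/3)
j(D) = 81
j(-164) - y(c(S(p(h(-3))), 4)) = 81 - 6*√2*√(-4 - 9)/3 = 81 - 6*√2*√(-13)/3 = 81 - 6*√2*(I*√13)/3 = 81 - 6*I*√26/3 = 81 - 2*I*√26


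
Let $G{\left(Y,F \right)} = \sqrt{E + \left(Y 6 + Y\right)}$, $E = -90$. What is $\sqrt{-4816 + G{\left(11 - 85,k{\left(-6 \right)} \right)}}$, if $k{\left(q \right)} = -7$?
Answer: $2 \sqrt{-1204 + i \sqrt{38}} \approx 0.17765 + 69.398 i$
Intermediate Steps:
$G{\left(Y,F \right)} = \sqrt{-90 + 7 Y}$ ($G{\left(Y,F \right)} = \sqrt{-90 + \left(Y 6 + Y\right)} = \sqrt{-90 + \left(6 Y + Y\right)} = \sqrt{-90 + 7 Y}$)
$\sqrt{-4816 + G{\left(11 - 85,k{\left(-6 \right)} \right)}} = \sqrt{-4816 + \sqrt{-90 + 7 \left(11 - 85\right)}} = \sqrt{-4816 + \sqrt{-90 + 7 \left(-74\right)}} = \sqrt{-4816 + \sqrt{-90 - 518}} = \sqrt{-4816 + \sqrt{-608}} = \sqrt{-4816 + 4 i \sqrt{38}}$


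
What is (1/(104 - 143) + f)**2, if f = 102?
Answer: 15816529/1521 ≈ 10399.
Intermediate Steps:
(1/(104 - 143) + f)**2 = (1/(104 - 143) + 102)**2 = (1/(-39) + 102)**2 = (-1/39 + 102)**2 = (3977/39)**2 = 15816529/1521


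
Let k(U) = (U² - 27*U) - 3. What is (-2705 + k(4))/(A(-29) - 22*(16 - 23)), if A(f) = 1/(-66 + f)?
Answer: -266000/14629 ≈ -18.183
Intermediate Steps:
k(U) = -3 + U² - 27*U
(-2705 + k(4))/(A(-29) - 22*(16 - 23)) = (-2705 + (-3 + 4² - 27*4))/(1/(-66 - 29) - 22*(16 - 23)) = (-2705 + (-3 + 16 - 108))/(1/(-95) - 22*(-7)) = (-2705 - 95)/(-1/95 + 154) = -2800/14629/95 = -2800*95/14629 = -266000/14629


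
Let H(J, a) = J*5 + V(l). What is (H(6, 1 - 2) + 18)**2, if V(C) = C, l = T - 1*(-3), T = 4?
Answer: 3025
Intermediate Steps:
l = 7 (l = 4 - 1*(-3) = 4 + 3 = 7)
H(J, a) = 7 + 5*J (H(J, a) = J*5 + 7 = 5*J + 7 = 7 + 5*J)
(H(6, 1 - 2) + 18)**2 = ((7 + 5*6) + 18)**2 = ((7 + 30) + 18)**2 = (37 + 18)**2 = 55**2 = 3025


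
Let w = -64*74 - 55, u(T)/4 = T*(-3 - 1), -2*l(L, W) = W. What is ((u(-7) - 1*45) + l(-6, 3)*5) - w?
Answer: 9701/2 ≈ 4850.5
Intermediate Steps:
l(L, W) = -W/2
u(T) = -16*T (u(T) = 4*(T*(-3 - 1)) = 4*(T*(-4)) = 4*(-4*T) = -16*T)
w = -4791 (w = -4736 - 55 = -4791)
((u(-7) - 1*45) + l(-6, 3)*5) - w = ((-16*(-7) - 1*45) - ½*3*5) - 1*(-4791) = ((112 - 45) - 3/2*5) + 4791 = (67 - 15/2) + 4791 = 119/2 + 4791 = 9701/2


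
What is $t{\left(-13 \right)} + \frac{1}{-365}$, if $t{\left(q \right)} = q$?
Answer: $- \frac{4746}{365} \approx -13.003$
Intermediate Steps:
$t{\left(-13 \right)} + \frac{1}{-365} = -13 + \frac{1}{-365} = -13 - \frac{1}{365} = - \frac{4746}{365}$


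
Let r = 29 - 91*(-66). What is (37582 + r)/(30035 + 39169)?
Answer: 14539/23068 ≈ 0.63027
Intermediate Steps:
r = 6035 (r = 29 + 6006 = 6035)
(37582 + r)/(30035 + 39169) = (37582 + 6035)/(30035 + 39169) = 43617/69204 = 43617*(1/69204) = 14539/23068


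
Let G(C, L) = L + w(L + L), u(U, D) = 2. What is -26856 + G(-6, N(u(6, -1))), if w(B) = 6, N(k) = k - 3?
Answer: -26851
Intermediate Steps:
N(k) = -3 + k
G(C, L) = 6 + L (G(C, L) = L + 6 = 6 + L)
-26856 + G(-6, N(u(6, -1))) = -26856 + (6 + (-3 + 2)) = -26856 + (6 - 1) = -26856 + 5 = -26851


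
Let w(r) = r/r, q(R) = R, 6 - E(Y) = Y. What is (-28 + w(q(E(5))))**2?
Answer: 729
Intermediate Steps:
E(Y) = 6 - Y
w(r) = 1
(-28 + w(q(E(5))))**2 = (-28 + 1)**2 = (-27)**2 = 729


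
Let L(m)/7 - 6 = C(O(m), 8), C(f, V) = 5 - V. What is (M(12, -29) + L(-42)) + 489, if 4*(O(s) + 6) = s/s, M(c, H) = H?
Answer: 481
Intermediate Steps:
O(s) = -23/4 (O(s) = -6 + (s/s)/4 = -6 + (¼)*1 = -6 + ¼ = -23/4)
L(m) = 21 (L(m) = 42 + 7*(5 - 1*8) = 42 + 7*(5 - 8) = 42 + 7*(-3) = 42 - 21 = 21)
(M(12, -29) + L(-42)) + 489 = (-29 + 21) + 489 = -8 + 489 = 481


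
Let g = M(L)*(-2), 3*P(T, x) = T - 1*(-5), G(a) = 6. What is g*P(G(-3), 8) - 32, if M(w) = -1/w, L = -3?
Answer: -310/9 ≈ -34.444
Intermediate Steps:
P(T, x) = 5/3 + T/3 (P(T, x) = (T - 1*(-5))/3 = (T + 5)/3 = (5 + T)/3 = 5/3 + T/3)
g = -2/3 (g = -1/(-3)*(-2) = -1*(-1/3)*(-2) = (1/3)*(-2) = -2/3 ≈ -0.66667)
g*P(G(-3), 8) - 32 = -2*(5/3 + (1/3)*6)/3 - 32 = -2*(5/3 + 2)/3 - 32 = -2/3*11/3 - 32 = -22/9 - 32 = -310/9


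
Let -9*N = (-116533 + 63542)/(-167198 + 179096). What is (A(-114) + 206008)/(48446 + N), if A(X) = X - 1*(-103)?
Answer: 22058570754/5187747563 ≈ 4.2521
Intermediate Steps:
N = 52991/107082 (N = -(-116533 + 63542)/(9*(-167198 + 179096)) = -(-52991)/(9*11898) = -⅑*(-52991/11898) = 52991/107082 ≈ 0.49486)
A(X) = 103 + X (A(X) = X + 103 = 103 + X)
(A(-114) + 206008)/(48446 + N) = ((103 - 114) + 206008)/(48446 + 52991/107082) = (-11 + 206008)/(5187747563/107082) = 205997*(107082/5187747563) = 22058570754/5187747563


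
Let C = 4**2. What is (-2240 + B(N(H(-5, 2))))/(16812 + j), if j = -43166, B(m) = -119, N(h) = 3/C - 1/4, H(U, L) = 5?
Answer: 2359/26354 ≈ 0.089512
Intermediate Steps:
C = 16
N(h) = -1/16 (N(h) = 3/16 - 1/4 = -1/16)
(-2240 + B(N(H(-5, 2))))/(16812 + j) = (-2240 - 119)/(16812 - 43166) = -2359/(-26354) = -2359*(-1/26354) = 2359/26354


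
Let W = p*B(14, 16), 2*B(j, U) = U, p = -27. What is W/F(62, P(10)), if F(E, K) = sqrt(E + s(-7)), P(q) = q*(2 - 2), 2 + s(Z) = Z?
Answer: -216*sqrt(53)/53 ≈ -29.670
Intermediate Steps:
B(j, U) = U/2
s(Z) = -2 + Z
P(q) = 0 (P(q) = q*0 = 0)
F(E, K) = sqrt(-9 + E) (F(E, K) = sqrt(E + (-2 - 7)) = sqrt(E - 9) = sqrt(-9 + E))
W = -216 (W = -27*16/2 = -27*8 = -216)
W/F(62, P(10)) = -216/sqrt(-9 + 62) = -216*sqrt(53)/53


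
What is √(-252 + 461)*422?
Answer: 422*√209 ≈ 6100.8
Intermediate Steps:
√(-252 + 461)*422 = √209*422 = 422*√209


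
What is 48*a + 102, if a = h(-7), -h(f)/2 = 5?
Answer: -378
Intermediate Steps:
h(f) = -10 (h(f) = -2*5 = -10)
a = -10
48*a + 102 = 48*(-10) + 102 = -480 + 102 = -378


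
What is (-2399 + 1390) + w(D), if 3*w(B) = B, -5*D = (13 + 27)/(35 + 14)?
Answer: -148331/147 ≈ -1009.1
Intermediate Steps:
D = -8/49 (D = -(13 + 27)/(5*(35 + 14)) = -8/49 ≈ -0.16327)
w(B) = B/3
(-2399 + 1390) + w(D) = (-2399 + 1390) + (1/3)*(-8/49) = -1009 - 8/147 = -148331/147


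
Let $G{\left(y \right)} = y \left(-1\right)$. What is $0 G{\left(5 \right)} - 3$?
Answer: $-3$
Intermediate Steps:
$G{\left(y \right)} = - y$
$0 G{\left(5 \right)} - 3 = 0 \left(\left(-1\right) 5\right) - 3 = 0 \left(-5\right) - 3 = 0 - 3 = -3$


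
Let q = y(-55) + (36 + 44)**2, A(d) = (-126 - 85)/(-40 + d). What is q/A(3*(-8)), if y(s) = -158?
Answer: 399488/211 ≈ 1893.3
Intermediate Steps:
A(d) = -211/(-40 + d)
q = 6242 (q = -158 + (36 + 44)**2 = -158 + 80**2 = -158 + 6400 = 6242)
q/A(3*(-8)) = 6242/((-211/(-40 + 3*(-8)))) = 6242/((-211/(-40 - 24))) = 6242/((-211/(-64))) = 6242/((-211*(-1/64))) = 6242/(211/64) = 6242*(64/211) = 399488/211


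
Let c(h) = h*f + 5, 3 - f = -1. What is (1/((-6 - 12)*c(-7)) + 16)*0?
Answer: 0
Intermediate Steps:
f = 4 (f = 3 - 1*(-1) = 3 + 1 = 4)
c(h) = 5 + 4*h (c(h) = h*4 + 5 = 4*h + 5 = 5 + 4*h)
(1/((-6 - 12)*c(-7)) + 16)*0 = (1/((-6 - 12)*(5 + 4*(-7))) + 16)*0 = (1/((-18)*(5 - 28)) + 16)*0 = (-1/18/(-23) + 16)*0 = (-1/18*(-1/23) + 16)*0 = (1/414 + 16)*0 = (6625/414)*0 = 0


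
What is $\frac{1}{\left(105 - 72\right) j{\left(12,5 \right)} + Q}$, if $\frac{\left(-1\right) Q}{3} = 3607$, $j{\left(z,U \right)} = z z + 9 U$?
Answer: $- \frac{1}{4584} \approx -0.00021815$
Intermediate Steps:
$j{\left(z,U \right)} = z^{2} + 9 U$
$Q = -10821$ ($Q = \left(-3\right) 3607 = -10821$)
$\frac{1}{\left(105 - 72\right) j{\left(12,5 \right)} + Q} = \frac{1}{\left(105 - 72\right) \left(12^{2} + 9 \cdot 5\right) - 10821} = \frac{1}{33 \left(144 + 45\right) - 10821} = \frac{1}{33 \cdot 189 - 10821} = \frac{1}{6237 - 10821} = \frac{1}{-4584} = - \frac{1}{4584}$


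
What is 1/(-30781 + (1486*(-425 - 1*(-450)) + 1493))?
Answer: 1/7862 ≈ 0.00012719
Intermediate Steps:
1/(-30781 + (1486*(-425 - 1*(-450)) + 1493)) = 1/(-30781 + (1486*(-425 + 450) + 1493)) = 1/(-30781 + (1486*25 + 1493)) = 1/(-30781 + (37150 + 1493)) = 1/(-30781 + 38643) = 1/7862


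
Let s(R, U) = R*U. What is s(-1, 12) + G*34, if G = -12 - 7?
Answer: -658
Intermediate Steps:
G = -19
s(-1, 12) + G*34 = -1*12 - 19*34 = -12 - 646 = -658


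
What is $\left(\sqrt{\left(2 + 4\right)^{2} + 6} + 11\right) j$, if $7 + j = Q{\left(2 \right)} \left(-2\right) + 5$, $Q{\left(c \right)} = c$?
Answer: $-66 - 6 \sqrt{42} \approx -104.88$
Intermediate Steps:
$j = -6$ ($j = -7 + \left(2 \left(-2\right) + 5\right) = -7 + \left(-4 + 5\right) = -7 + 1 = -6$)
$\left(\sqrt{\left(2 + 4\right)^{2} + 6} + 11\right) j = \left(\sqrt{\left(2 + 4\right)^{2} + 6} + 11\right) \left(-6\right) = \left(\sqrt{6^{2} + 6} + 11\right) \left(-6\right) = \left(\sqrt{36 + 6} + 11\right) \left(-6\right) = \left(\sqrt{42} + 11\right) \left(-6\right) = \left(11 + \sqrt{42}\right) \left(-6\right) = -66 - 6 \sqrt{42}$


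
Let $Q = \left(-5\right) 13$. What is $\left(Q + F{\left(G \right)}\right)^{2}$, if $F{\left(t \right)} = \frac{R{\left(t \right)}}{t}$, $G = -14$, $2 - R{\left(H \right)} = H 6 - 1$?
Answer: $\frac{994009}{196} \approx 5071.5$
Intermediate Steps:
$R{\left(H \right)} = 3 - 6 H$ ($R{\left(H \right)} = 2 - \left(H 6 - 1\right) = 2 - \left(6 H - 1\right) = 2 - \left(-1 + 6 H\right) = 3 - 6 H$)
$F{\left(t \right)} = \frac{3 - 6 t}{t}$
$Q = -65$
$\left(Q + F{\left(G \right)}\right)^{2} = \left(-65 - \left(6 - \frac{3}{-14}\right)\right)^{2} = \left(-65 + \left(-6 + 3 \left(- \frac{1}{14}\right)\right)\right)^{2} = \left(-65 - \frac{87}{14}\right)^{2} = \left(- \frac{997}{14}\right)^{2} = \frac{994009}{196}$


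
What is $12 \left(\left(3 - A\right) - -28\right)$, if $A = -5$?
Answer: $432$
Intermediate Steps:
$12 \left(\left(3 - A\right) - -28\right) = 12 \left(\left(3 - -5\right) - -28\right) = 12 \left(\left(3 + 5\right) + 28\right) = 12 \left(8 + 28\right) = 12 \cdot 36 = 432$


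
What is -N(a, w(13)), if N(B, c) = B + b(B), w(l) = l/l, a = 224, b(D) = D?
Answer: -448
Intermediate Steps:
w(l) = 1
N(B, c) = 2*B (N(B, c) = B + B = 2*B)
-N(a, w(13)) = -2*224 = -1*448 = -448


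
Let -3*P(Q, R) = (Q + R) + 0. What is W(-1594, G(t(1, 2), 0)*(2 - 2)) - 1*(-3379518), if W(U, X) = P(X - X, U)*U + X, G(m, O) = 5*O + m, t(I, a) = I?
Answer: 7597718/3 ≈ 2.5326e+6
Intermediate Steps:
G(m, O) = m + 5*O
P(Q, R) = -Q/3 - R/3 (P(Q, R) = -((Q + R) + 0)/3 = -(Q + R)/3 = -Q/3 - R/3)
W(U, X) = X - U²/3 (W(U, X) = (-(X - X)/3 - U/3)*U + X = (-⅓*0 - U/3)*U + X = (0 - U/3)*U + X = (-U/3)*U + X = -U²/3 + X = X - U²/3)
W(-1594, G(t(1, 2), 0)*(2 - 2)) - 1*(-3379518) = ((1 + 5*0)*(2 - 2) - ⅓*(-1594)²) - 1*(-3379518) = ((1 + 0)*0 - ⅓*2540836) + 3379518 = (1*0 - 2540836/3) + 3379518 = (0 - 2540836/3) + 3379518 = -2540836/3 + 3379518 = 7597718/3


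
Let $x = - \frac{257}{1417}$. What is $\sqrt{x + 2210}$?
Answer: $\frac{\sqrt{4437070521}}{1417} \approx 47.009$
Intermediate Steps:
$x = - \frac{257}{1417}$ ($x = \left(-257\right) \frac{1}{1417} = - \frac{257}{1417} \approx -0.18137$)
$\sqrt{x + 2210} = \sqrt{- \frac{257}{1417} + 2210} = \sqrt{\frac{3131313}{1417}} = \frac{\sqrt{4437070521}}{1417}$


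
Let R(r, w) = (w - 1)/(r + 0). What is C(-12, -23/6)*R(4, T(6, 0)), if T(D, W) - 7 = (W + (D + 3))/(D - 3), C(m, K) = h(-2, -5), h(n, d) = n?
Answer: -9/2 ≈ -4.5000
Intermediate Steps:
C(m, K) = -2
T(D, W) = 7 + (3 + D + W)/(-3 + D) (T(D, W) = 7 + (W + (D + 3))/(D - 3) = 7 + (W + (3 + D))/(-3 + D) = 7 + (3 + D + W)/(-3 + D))
R(r, w) = (-1 + w)/r
C(-12, -23/6)*R(4, T(6, 0)) = -2*(-1 + (-18 + 0 + 8*6)/(-3 + 6))/4 = -(-1 + (-18 + 0 + 48)/3)/2 = -(-1 + (⅓)*30)/2 = -(-1 + 10)/2 = -9/2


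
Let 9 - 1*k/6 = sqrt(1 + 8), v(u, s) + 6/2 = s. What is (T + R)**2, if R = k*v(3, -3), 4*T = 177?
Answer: 471969/16 ≈ 29498.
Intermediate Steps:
T = 177/4 (T = (1/4)*177 = 177/4 ≈ 44.250)
v(u, s) = -3 + s
k = 36 (k = 54 - 6*sqrt(1 + 8) = 54 - 6*sqrt(9) = 54 - 6*3 = 54 - 18 = 36)
R = -216 (R = 36*(-3 - 3) = 36*(-6) = -216)
(T + R)**2 = (177/4 - 216)**2 = (-687/4)**2 = 471969/16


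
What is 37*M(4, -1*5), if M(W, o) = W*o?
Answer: -740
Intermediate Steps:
37*M(4, -1*5) = 37*(4*(-1*5)) = 37*(4*(-5)) = 37*(-20) = -740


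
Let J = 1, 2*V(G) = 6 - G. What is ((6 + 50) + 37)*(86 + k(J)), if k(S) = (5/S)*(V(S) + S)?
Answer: 19251/2 ≈ 9625.5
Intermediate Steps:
V(G) = 3 - G/2 (V(G) = (6 - G)/2 = 3 - G/2)
k(S) = 5*(3 + S/2)/S (k(S) = (5/S)*((3 - S/2) + S) = (5/S)*(3 + S/2) = 5*(3 + S/2)/S)
((6 + 50) + 37)*(86 + k(J)) = ((6 + 50) + 37)*(86 + (5/2 + 15/1)) = (56 + 37)*(86 + (5/2 + 15*1)) = 93*(86 + (5/2 + 15)) = 93*(86 + 35/2) = 93*(207/2) = 19251/2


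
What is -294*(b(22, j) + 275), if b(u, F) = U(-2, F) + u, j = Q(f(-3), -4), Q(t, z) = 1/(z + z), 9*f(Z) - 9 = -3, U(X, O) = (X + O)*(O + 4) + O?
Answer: -2715531/32 ≈ -84860.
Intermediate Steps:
U(X, O) = O + (4 + O)*(O + X) (U(X, O) = (O + X)*(4 + O) + O = (4 + O)*(O + X) + O = O + (4 + O)*(O + X))
f(Z) = ⅔ (f(Z) = 1 + (⅑)*(-3) = 1 - ⅓ = ⅔)
Q(t, z) = 1/(2*z)
j = -⅛ (j = (½)/(-4) = (½)*(-¼) = -⅛ ≈ -0.12500)
b(u, F) = -8 + u + F² + 3*F (b(u, F) = (F² + 4*(-2) + 5*F + F*(-2)) + u = (F² - 8 + 5*F - 2*F) + u = (-8 + F² + 3*F) + u = -8 + u + F² + 3*F)
-294*(b(22, j) + 275) = -294*((-8 + 22 + (-⅛)² + 3*(-⅛)) + 275) = -294*((-8 + 22 + 1/64 - 3/8) + 275) = -294*(873/64 + 275) = -294*18473/64 = -2715531/32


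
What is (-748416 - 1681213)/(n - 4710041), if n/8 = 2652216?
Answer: -2429629/16507687 ≈ -0.14718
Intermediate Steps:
n = 21217728 (n = 8*2652216 = 21217728)
(-748416 - 1681213)/(n - 4710041) = (-748416 - 1681213)/(21217728 - 4710041) = -2429629/16507687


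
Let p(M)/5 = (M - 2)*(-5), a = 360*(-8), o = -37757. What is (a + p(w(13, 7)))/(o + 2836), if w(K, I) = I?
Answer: 3005/34921 ≈ 0.086051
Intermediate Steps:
a = -2880
p(M) = 50 - 25*M (p(M) = 5*((M - 2)*(-5)) = 5*((-2 + M)*(-5)) = 5*(10 - 5*M) = 50 - 25*M)
(a + p(w(13, 7)))/(o + 2836) = (-2880 + (50 - 25*7))/(-37757 + 2836) = (-2880 + (50 - 175))/(-34921) = (-2880 - 125)*(-1/34921) = -3005*(-1/34921) = 3005/34921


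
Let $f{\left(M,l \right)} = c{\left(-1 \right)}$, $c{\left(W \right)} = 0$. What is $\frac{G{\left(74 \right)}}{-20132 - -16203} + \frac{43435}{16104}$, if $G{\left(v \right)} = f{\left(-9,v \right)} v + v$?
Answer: $\frac{169464419}{63272616} \approx 2.6783$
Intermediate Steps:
$f{\left(M,l \right)} = 0$
$G{\left(v \right)} = v$ ($G{\left(v \right)} = 0 v + v = 0 + v = v$)
$\frac{G{\left(74 \right)}}{-20132 - -16203} + \frac{43435}{16104} = \frac{74}{-20132 - -16203} + \frac{43435}{16104} = \frac{74}{-20132 + 16203} + 43435 \cdot \frac{1}{16104} = \frac{74}{-3929} + \frac{43435}{16104} = 74 \left(- \frac{1}{3929}\right) + \frac{43435}{16104} = - \frac{74}{3929} + \frac{43435}{16104} = \frac{169464419}{63272616}$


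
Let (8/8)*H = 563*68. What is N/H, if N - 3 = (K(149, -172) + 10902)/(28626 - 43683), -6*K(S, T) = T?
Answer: 102721/1729326564 ≈ 5.9399e-5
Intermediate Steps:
H = 38284 (H = 563*68 = 38284)
K(S, T) = -T/6
N = 102721/45171 (N = 3 + (-1/6*(-172) + 10902)/(28626 - 43683) = 3 + (86/3 + 10902)/(-15057) = 3 + (32792/3)*(-1/15057) = 3 - 32792/45171 = 102721/45171 ≈ 2.2740)
N/H = (102721/45171)/38284 = (102721/45171)*(1/38284) = 102721/1729326564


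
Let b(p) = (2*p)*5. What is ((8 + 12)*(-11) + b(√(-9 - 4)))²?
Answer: 47100 - 4400*I*√13 ≈ 47100.0 - 15864.0*I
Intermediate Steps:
b(p) = 10*p
((8 + 12)*(-11) + b(√(-9 - 4)))² = ((8 + 12)*(-11) + 10*√(-9 - 4))² = (20*(-11) + 10*√(-13))² = (-220 + 10*(I*√13))² = (-220 + 10*I*√13)²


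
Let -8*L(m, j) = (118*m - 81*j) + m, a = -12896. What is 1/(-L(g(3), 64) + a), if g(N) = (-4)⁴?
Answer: -1/9736 ≈ -0.00010271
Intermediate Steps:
g(N) = 256
L(m, j) = -119*m/8 + 81*j/8 (L(m, j) = -((118*m - 81*j) + m)/8 = -((-81*j + 118*m) + m)/8 = -(-81*j + 119*m)/8 = -119*m/8 + 81*j/8)
1/(-L(g(3), 64) + a) = 1/(-(-119/8*256 + (81/8)*64) - 12896) = 1/(-(-3808 + 648) - 12896) = 1/(-1*(-3160) - 12896) = 1/(3160 - 12896) = 1/(-9736) = -1/9736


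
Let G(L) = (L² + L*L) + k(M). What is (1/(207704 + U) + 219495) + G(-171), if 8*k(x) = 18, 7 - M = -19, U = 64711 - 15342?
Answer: 285843838945/1028292 ≈ 2.7798e+5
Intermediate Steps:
U = 49369
M = 26 (M = 7 - 1*(-19) = 7 + 19 = 26)
k(x) = 9/4 (k(x) = (⅛)*18 = 9/4)
G(L) = 9/4 + 2*L² (G(L) = (L² + L*L) + 9/4 = (L² + L²) + 9/4 = 2*L² + 9/4 = 9/4 + 2*L²)
(1/(207704 + U) + 219495) + G(-171) = (1/(207704 + 49369) + 219495) + (9/4 + 2*(-171)²) = (1/257073 + 219495) + (9/4 + 2*29241) = (1/257073 + 219495) + (9/4 + 58482) = 56426238136/257073 + 233937/4 = 285843838945/1028292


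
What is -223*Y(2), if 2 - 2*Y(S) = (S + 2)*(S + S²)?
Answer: 2453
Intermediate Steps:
Y(S) = 1 - (2 + S)*(S + S²)/2 (Y(S) = 1 - (S + 2)*(S + S²)/2 = 1 - (2 + S)*(S + S²)/2)
-223*Y(2) = -223*(1 - 1*2 - 3/2*2² - ½*2³) = -223*(1 - 2 - 3/2*4 - ½*8) = -223*(1 - 2 - 6 - 4) = -223*(-11) = 2453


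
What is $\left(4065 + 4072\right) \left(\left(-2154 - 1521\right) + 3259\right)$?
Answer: $-3384992$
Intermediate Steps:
$\left(4065 + 4072\right) \left(\left(-2154 - 1521\right) + 3259\right) = 8137 \left(-3675 + 3259\right) = 8137 \left(-416\right) = -3384992$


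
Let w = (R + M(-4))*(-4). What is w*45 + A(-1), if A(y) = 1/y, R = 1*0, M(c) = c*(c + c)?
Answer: -5761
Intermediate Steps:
M(c) = 2*c**2 (M(c) = c*(2*c) = 2*c**2)
R = 0
A(y) = 1/y
w = -128 (w = (0 + 2*(-4)**2)*(-4) = (0 + 2*16)*(-4) = (0 + 32)*(-4) = 32*(-4) = -128)
w*45 + A(-1) = -128*45 + 1/(-1) = -5760 - 1 = -5761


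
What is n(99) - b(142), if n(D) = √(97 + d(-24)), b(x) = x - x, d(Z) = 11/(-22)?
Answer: √386/2 ≈ 9.8234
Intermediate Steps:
d(Z) = -½ (d(Z) = 11*(-1/22) = -½)
b(x) = 0
n(D) = √386/2 (n(D) = √(97 - ½) = √(193/2) = √386/2)
n(99) - b(142) = √386/2 - 1*0 = √386/2 + 0 = √386/2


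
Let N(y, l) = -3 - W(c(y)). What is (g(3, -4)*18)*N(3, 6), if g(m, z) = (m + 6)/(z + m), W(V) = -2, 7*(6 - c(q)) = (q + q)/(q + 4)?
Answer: 162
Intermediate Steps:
c(q) = 6 - 2*q/(7*(4 + q)) (c(q) = 6 - (q + q)/(7*(q + 4)) = 6 - 2*q/(7*(4 + q)))
g(m, z) = (6 + m)/(m + z)
N(y, l) = -1 (N(y, l) = -3 - 1*(-2) = -3 + 2 = -1)
(g(3, -4)*18)*N(3, 6) = (((6 + 3)/(3 - 4))*18)*(-1) = ((9/(-1))*18)*(-1) = (-1*9*18)*(-1) = -9*18*(-1) = -162*(-1) = 162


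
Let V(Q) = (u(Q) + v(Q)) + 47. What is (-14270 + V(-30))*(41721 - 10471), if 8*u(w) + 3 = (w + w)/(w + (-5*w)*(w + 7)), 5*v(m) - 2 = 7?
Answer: -103106403125/232 ≈ -4.4442e+8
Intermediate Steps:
v(m) = 9/5 (v(m) = ⅖ + (⅕)*7 = ⅖ + 7/5 = 9/5)
u(w) = -3/8 + w/(4*(w - 5*w*(7 + w))) (u(w) = -3/8 + ((w + w)/(w + (-5*w)*(w + 7)))/8 = -3/8 + ((2*w)/(w + (-5*w)*(7 + w)))/8 = -3/8 + ((2*w)/(w - 5*w*(7 + w)))/8 = -3/8 + (2*w/(w - 5*w*(7 + w)))/8 = -3/8 + w/(4*(w - 5*w*(7 + w))))
V(Q) = 244/5 + (-104 - 15*Q)/(8*(34 + 5*Q)) (V(Q) = ((-104 - 15*Q)/(8*(34 + 5*Q)) + 9/5) + 47 = (9/5 + (-104 - 15*Q)/(8*(34 + 5*Q))) + 47 = 244/5 + (-104 - 15*Q)/(8*(34 + 5*Q)))
(-14270 + V(-30))*(41721 - 10471) = (-14270 + (65848 + 9685*(-30))/(40*(34 + 5*(-30))))*(41721 - 10471) = (-14270 + (65848 - 290550)/(40*(34 - 150)))*31250 = (-14270 + (1/40)*(-224702)/(-116))*31250 = (-14270 + (1/40)*(-1/116)*(-224702))*31250 = (-14270 + 112351/2320)*31250 = -32994049/2320*31250 = -103106403125/232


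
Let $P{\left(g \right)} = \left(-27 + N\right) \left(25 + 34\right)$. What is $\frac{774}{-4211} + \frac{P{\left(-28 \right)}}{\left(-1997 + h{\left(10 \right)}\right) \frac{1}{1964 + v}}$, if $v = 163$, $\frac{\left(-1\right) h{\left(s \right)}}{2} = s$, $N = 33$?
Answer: $- \frac{3172267296}{8493587} \approx -373.49$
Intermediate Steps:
$h{\left(s \right)} = - 2 s$
$P{\left(g \right)} = 354$ ($P{\left(g \right)} = \left(-27 + 33\right) \left(25 + 34\right) = 6 \cdot 59 = 354$)
$\frac{774}{-4211} + \frac{P{\left(-28 \right)}}{\left(-1997 + h{\left(10 \right)}\right) \frac{1}{1964 + v}} = \frac{774}{-4211} + \frac{354}{\left(-1997 - 20\right) \frac{1}{1964 + 163}} = 774 \left(- \frac{1}{4211}\right) + \frac{354}{\left(-1997 - 20\right) \frac{1}{2127}} = - \frac{774}{4211} + \frac{354}{\left(-2017\right) \frac{1}{2127}} = - \frac{774}{4211} + \frac{354}{- \frac{2017}{2127}} = - \frac{774}{4211} + 354 \left(- \frac{2127}{2017}\right) = - \frac{774}{4211} - \frac{752958}{2017} = - \frac{3172267296}{8493587}$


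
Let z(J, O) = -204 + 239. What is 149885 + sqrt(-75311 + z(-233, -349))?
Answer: 149885 + 6*I*sqrt(2091) ≈ 1.4989e+5 + 274.36*I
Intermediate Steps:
z(J, O) = 35
149885 + sqrt(-75311 + z(-233, -349)) = 149885 + sqrt(-75311 + 35) = 149885 + sqrt(-75276) = 149885 + 6*I*sqrt(2091)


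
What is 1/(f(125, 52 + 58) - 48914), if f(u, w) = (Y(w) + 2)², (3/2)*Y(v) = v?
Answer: -9/389150 ≈ -2.3127e-5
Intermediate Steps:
Y(v) = 2*v/3
f(u, w) = (2 + 2*w/3)² (f(u, w) = (2*w/3 + 2)² = (2 + 2*w/3)²)
1/(f(125, 52 + 58) - 48914) = 1/(4*(3 + (52 + 58))²/9 - 48914) = 1/(4*(3 + 110)²/9 - 48914) = 1/((4/9)*113² - 48914) = 1/((4/9)*12769 - 48914) = 1/(51076/9 - 48914) = 1/(-389150/9) = -9/389150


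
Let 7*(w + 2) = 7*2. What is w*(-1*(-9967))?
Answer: 0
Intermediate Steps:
w = 0 (w = -2 + (7*2)/7 = -2 + (⅐)*14 = -2 + 2 = 0)
w*(-1*(-9967)) = 0*(-1*(-9967)) = 0*9967 = 0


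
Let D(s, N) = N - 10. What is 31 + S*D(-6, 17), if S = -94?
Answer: -627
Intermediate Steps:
D(s, N) = -10 + N
31 + S*D(-6, 17) = 31 - 94*(-10 + 17) = 31 - 94*7 = 31 - 658 = -627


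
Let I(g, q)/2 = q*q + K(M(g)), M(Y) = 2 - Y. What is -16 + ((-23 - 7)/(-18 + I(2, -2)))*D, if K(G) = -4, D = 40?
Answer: 152/3 ≈ 50.667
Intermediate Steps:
I(g, q) = -8 + 2*q**2 (I(g, q) = 2*(q*q - 4) = 2*(q**2 - 4) = 2*(-4 + q**2) = -8 + 2*q**2)
-16 + ((-23 - 7)/(-18 + I(2, -2)))*D = -16 + ((-23 - 7)/(-18 + (-8 + 2*(-2)**2)))*40 = -16 - 30/(-18 + (-8 + 2*4))*40 = -16 - 30/(-18 + (-8 + 8))*40 = -16 - 30/(-18 + 0)*40 = -16 - 30/(-18)*40 = -16 - 30*(-1/18)*40 = -16 + (5/3)*40 = -16 + 200/3 = 152/3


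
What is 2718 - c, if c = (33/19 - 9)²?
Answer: 962154/361 ≈ 2665.2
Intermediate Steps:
c = 19044/361 (c = (33*(1/19) - 9)² = (33/19 - 9)² = (-138/19)² = 19044/361 ≈ 52.753)
2718 - c = 2718 - 1*19044/361 = 2718 - 19044/361 = 962154/361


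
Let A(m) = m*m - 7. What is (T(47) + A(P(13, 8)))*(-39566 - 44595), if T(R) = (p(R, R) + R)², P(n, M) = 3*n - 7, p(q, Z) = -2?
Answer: -256017762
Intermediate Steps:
P(n, M) = -7 + 3*n
A(m) = -7 + m² (A(m) = m² - 7 = -7 + m²)
T(R) = (-2 + R)²
(T(47) + A(P(13, 8)))*(-39566 - 44595) = ((-2 + 47)² + (-7 + (-7 + 3*13)²))*(-39566 - 44595) = (45² + (-7 + (-7 + 39)²))*(-84161) = (2025 + (-7 + 32²))*(-84161) = (2025 + (-7 + 1024))*(-84161) = (2025 + 1017)*(-84161) = 3042*(-84161) = -256017762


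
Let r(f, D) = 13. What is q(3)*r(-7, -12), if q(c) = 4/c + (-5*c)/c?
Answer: -143/3 ≈ -47.667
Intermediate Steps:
q(c) = -5 + 4/c (q(c) = 4/c - 5 = -5 + 4/c)
q(3)*r(-7, -12) = (-5 + 4/3)*13 = -11/3*13 = -143/3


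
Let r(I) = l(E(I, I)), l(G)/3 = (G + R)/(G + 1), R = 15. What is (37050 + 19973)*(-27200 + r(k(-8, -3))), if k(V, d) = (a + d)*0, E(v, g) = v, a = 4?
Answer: -1548459565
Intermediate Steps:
k(V, d) = 0 (k(V, d) = (4 + d)*0 = 0)
l(G) = 3*(15 + G)/(1 + G) (l(G) = 3*((G + 15)/(G + 1)) = 3*((15 + G)/(1 + G)) = 3*(15 + G)/(1 + G))
r(I) = 3*(15 + I)/(1 + I)
(37050 + 19973)*(-27200 + r(k(-8, -3))) = (37050 + 19973)*(-27200 + 3*(15 + 0)/(1 + 0)) = 57023*(-27200 + 3*15/1) = 57023*(-27200 + 3*1*15) = 57023*(-27200 + 45) = 57023*(-27155) = -1548459565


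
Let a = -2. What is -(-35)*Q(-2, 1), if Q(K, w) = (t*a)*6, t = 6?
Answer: -2520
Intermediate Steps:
Q(K, w) = -72 (Q(K, w) = (6*(-2))*6 = -12*6 = -72)
-(-35)*Q(-2, 1) = -(-35)*(-72) = -7*360 = -2520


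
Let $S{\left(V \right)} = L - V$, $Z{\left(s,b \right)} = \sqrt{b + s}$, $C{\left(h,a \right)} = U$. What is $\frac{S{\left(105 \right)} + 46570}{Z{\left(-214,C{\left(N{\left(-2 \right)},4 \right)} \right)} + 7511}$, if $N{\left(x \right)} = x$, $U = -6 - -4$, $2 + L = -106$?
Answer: $\frac{348187427}{56415337} - \frac{278142 i \sqrt{6}}{56415337} \approx 6.1719 - 0.012077 i$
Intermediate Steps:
$L = -108$ ($L = -2 - 106 = -108$)
$U = -2$ ($U = -6 + 4 = -2$)
$C{\left(h,a \right)} = -2$
$S{\left(V \right)} = -108 - V$
$\frac{S{\left(105 \right)} + 46570}{Z{\left(-214,C{\left(N{\left(-2 \right)},4 \right)} \right)} + 7511} = \frac{\left(-108 - 105\right) + 46570}{\sqrt{-2 - 214} + 7511} = \frac{\left(-108 - 105\right) + 46570}{\sqrt{-216} + 7511} = \frac{-213 + 46570}{6 i \sqrt{6} + 7511} = \frac{46357}{7511 + 6 i \sqrt{6}}$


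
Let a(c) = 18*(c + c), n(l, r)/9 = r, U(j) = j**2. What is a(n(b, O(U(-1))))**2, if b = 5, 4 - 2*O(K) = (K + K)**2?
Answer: 0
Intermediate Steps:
O(K) = 2 - 2*K**2 (O(K) = 2 - (K + K)**2/2 = 2 - 4*K**2/2 = 2 - 2*K**2)
n(l, r) = 9*r
a(c) = 36*c (a(c) = 18*(2*c) = 36*c)
a(n(b, O(U(-1))))**2 = (36*(9*(2 - 2*((-1)**2)**2)))**2 = (36*(9*(2 - 2*1**2)))**2 = (36*(9*(2 - 2*1)))**2 = (36*(9*(2 - 2)))**2 = (36*(9*0))**2 = (36*0)**2 = 0**2 = 0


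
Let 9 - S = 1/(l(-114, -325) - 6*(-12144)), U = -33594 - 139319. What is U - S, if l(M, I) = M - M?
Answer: -12599788607/72864 ≈ -1.7292e+5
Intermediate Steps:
l(M, I) = 0
U = -172913
S = 655775/72864 (S = 9 - 1/(0 - 6*(-12144)) = 9 - 1/(0 + 72864) = 9 - 1/72864 = 655775/72864 ≈ 9.0000)
U - S = -172913 - 1*655775/72864 = -172913 - 655775/72864 = -12599788607/72864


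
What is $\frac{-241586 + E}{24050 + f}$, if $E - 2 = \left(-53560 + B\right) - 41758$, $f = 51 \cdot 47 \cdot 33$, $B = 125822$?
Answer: $- \frac{211080}{103151} \approx -2.0463$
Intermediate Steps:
$f = 79101$ ($f = 2397 \cdot 33 = 79101$)
$E = 30506$ ($E = 2 + \left(\left(-53560 + 125822\right) - 41758\right) = 2 + \left(72262 - 41758\right) = 2 + 30504 = 30506$)
$\frac{-241586 + E}{24050 + f} = \frac{-241586 + 30506}{24050 + 79101} = - \frac{211080}{103151}$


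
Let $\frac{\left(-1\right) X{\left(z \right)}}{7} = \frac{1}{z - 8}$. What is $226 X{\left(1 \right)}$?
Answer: $226$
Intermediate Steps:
$X{\left(z \right)} = - \frac{7}{-8 + z}$ ($X{\left(z \right)} = - \frac{7}{z - 8} = - \frac{7}{-8 + z}$)
$226 X{\left(1 \right)} = 226 \left(- \frac{7}{-8 + 1}\right) = 226 \left(- \frac{7}{-7}\right) = 226 \left(\left(-7\right) \left(- \frac{1}{7}\right)\right) = 226 \cdot 1 = 226$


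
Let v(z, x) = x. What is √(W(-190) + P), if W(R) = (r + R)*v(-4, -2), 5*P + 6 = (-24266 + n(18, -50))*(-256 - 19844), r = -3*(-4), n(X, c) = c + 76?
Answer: √2436128870/5 ≈ 9871.4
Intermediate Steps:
n(X, c) = 76 + c
r = 12
P = 487223994/5 (P = -6/5 + ((-24266 + (76 - 50))*(-256 - 19844))/5 = -6/5 + ((-24266 + 26)*(-20100))/5 = -6/5 + (-24240*(-20100))/5 = -6/5 + (⅕)*487224000 = -6/5 + 97444800 = 487223994/5 ≈ 9.7445e+7)
W(R) = -24 - 2*R (W(R) = (12 + R)*(-2) = -24 - 2*R)
√(W(-190) + P) = √((-24 - 2*(-190)) + 487223994/5) = √((-24 + 380) + 487223994/5) = √(356 + 487223994/5) = √(487225774/5) = √2436128870/5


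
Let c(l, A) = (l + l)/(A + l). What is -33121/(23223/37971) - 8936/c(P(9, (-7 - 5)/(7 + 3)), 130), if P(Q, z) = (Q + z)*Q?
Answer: -13981920095/209007 ≈ -66897.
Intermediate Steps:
P(Q, z) = Q*(Q + z)
c(l, A) = 2*l/(A + l) (c(l, A) = (2*l)/(A + l) = 2*l/(A + l))
-33121/(23223/37971) - 8936/c(P(9, (-7 - 5)/(7 + 3)), 130) = -33121/(23223/37971) - 8936*(130 + 9*(9 + (-7 - 5)/(7 + 3)))/(18*(9 + (-7 - 5)/(7 + 3))) = -33121/(23223*(1/37971)) - 8936*(130 + 9*(9 - 12/10))/(18*(9 - 12/10)) = -33121/7741/12657 - 8936*(130 + 9*(9 - 12*⅒))/(18*(9 - 12*⅒)) = -33121*12657/7741 - 8936*(130 + 9*(9 - 6/5))/(18*(9 - 6/5)) = -419212497/7741 - 8936/(2*(9*(39/5))/(130 + 9*(39/5))) = -419212497/7741 - 8936/(2*(351/5)/(130 + 351/5)) = -419212497/7741 - 8936/(2*(351/5)/(1001/5)) = -419212497/7741 - 8936/(2*(351/5)*(5/1001)) = -419212497/7741 - 8936/54/77 = -419212497/7741 - 8936*77/54 = -419212497/7741 - 344036/27 = -13981920095/209007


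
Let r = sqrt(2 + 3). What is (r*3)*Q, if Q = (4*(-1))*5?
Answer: -60*sqrt(5) ≈ -134.16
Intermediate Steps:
r = sqrt(5) ≈ 2.2361
Q = -20 (Q = -4*5 = -20)
(r*3)*Q = (sqrt(5)*3)*(-20) = (3*sqrt(5))*(-20) = -60*sqrt(5)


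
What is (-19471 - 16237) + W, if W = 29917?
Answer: -5791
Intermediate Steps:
(-19471 - 16237) + W = (-19471 - 16237) + 29917 = -35708 + 29917 = -5791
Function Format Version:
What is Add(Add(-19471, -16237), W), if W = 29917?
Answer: -5791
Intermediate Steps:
Add(Add(-19471, -16237), W) = Add(Add(-19471, -16237), 29917) = Add(-35708, 29917) = -5791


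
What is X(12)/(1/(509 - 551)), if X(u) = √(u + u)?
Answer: -84*√6 ≈ -205.76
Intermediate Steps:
X(u) = √2*√u (X(u) = √(2*u) = √2*√u)
X(12)/(1/(509 - 551)) = (√2*√12)/(1/(509 - 551)) = (√2*(2*√3))/(1/(-42)) = (2*√6)/(-1/42) = (2*√6)*(-42) = -84*√6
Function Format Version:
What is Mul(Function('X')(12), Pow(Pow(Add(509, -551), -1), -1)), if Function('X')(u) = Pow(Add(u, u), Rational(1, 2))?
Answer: Mul(-84, Pow(6, Rational(1, 2))) ≈ -205.76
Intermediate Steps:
Function('X')(u) = Mul(Pow(2, Rational(1, 2)), Pow(u, Rational(1, 2))) (Function('X')(u) = Pow(Mul(2, u), Rational(1, 2)) = Mul(Pow(2, Rational(1, 2)), Pow(u, Rational(1, 2))))
Mul(Function('X')(12), Pow(Pow(Add(509, -551), -1), -1)) = Mul(Mul(Pow(2, Rational(1, 2)), Pow(12, Rational(1, 2))), Pow(Pow(Add(509, -551), -1), -1)) = Mul(Mul(Pow(2, Rational(1, 2)), Mul(2, Pow(3, Rational(1, 2)))), Pow(Pow(-42, -1), -1)) = Mul(Mul(2, Pow(6, Rational(1, 2))), Pow(Rational(-1, 42), -1)) = Mul(Mul(2, Pow(6, Rational(1, 2))), -42) = Mul(-84, Pow(6, Rational(1, 2)))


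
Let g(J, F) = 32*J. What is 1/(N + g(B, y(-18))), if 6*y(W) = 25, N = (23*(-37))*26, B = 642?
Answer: -1/1582 ≈ -0.00063211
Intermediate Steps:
N = -22126 (N = -851*26 = -22126)
y(W) = 25/6 (y(W) = (1/6)*25 = 25/6)
1/(N + g(B, y(-18))) = 1/(-22126 + 32*642) = 1/(-22126 + 20544) = 1/(-1582) = -1/1582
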